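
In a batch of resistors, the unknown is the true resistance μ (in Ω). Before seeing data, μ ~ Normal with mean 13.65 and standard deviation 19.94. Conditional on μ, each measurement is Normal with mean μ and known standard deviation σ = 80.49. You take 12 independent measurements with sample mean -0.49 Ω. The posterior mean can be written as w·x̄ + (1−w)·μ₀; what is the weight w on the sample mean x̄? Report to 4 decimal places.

0.4241

For Normal data with known variance σ², a Normal(μ₀, σ₀²) prior on μ is conjugate. Posterior precision = 1/σ₀² + n/σ²; posterior mean is the precision-weighted average of μ₀ and x̄.
σ₀² = 19.94² = 397.6036, σ² = 80.49² = 6478.6401. Prior precision 1/σ₀² = 1/397.6036; data precision n/σ² = 12/6478.6401.
w = (n/σ²)/(1/σ₀² + n/σ²) = n·σ₀²/(σ² + n·σ₀²) = 12·397.6036/(6478.6401 + 12·397.6036) = 4771.2432/11249.8833 = 0.4241.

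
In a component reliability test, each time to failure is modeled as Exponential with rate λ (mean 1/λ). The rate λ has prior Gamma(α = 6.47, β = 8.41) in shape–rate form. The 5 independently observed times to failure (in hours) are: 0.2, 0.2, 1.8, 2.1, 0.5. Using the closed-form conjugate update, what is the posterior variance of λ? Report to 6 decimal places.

0.065729

With a Gamma(shape α, rate β) prior on the exponential rate λ, the posterior after n observations with total T = Σxᵢ is Gamma(α+n, β+T).
Sum of observations T = 4.8 hours; n = 5.
Posterior: Gamma(6.47+5, 8.41+4.8) = Gamma(11.47, 13.21).
Var = α/β² = 0.065729.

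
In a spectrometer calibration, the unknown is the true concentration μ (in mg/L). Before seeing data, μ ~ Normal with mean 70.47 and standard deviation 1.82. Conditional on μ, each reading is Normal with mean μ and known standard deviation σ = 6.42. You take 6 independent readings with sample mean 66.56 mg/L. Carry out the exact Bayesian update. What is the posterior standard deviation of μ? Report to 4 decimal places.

1.4949

For Normal data with known variance σ², a Normal(μ₀, σ₀²) prior on μ is conjugate. Posterior precision = 1/σ₀² + n/σ²; posterior mean is the precision-weighted average of μ₀ and x̄.
σ₀² = 1.82² = 3.3124, σ² = 6.42² = 41.2164; σ² + n·σ₀² = 41.2164 + 6·3.3124 = 61.0908.
Posterior precision = 1/σ₀² + n/σ² = 1/3.3124 + 6/41.2164 = (σ² + n·σ₀²)/(σ₀²σ²) = 61.0908/(3.3124·41.2164); posterior variance σₙ² = σ₀²σ²/(σ² + n·σ₀²) = 3.3124·41.2164/61.0908 = 2.234792.
Posterior SD = √σₙ² = √(3.3124·41.2164/61.0908) = 1.4949.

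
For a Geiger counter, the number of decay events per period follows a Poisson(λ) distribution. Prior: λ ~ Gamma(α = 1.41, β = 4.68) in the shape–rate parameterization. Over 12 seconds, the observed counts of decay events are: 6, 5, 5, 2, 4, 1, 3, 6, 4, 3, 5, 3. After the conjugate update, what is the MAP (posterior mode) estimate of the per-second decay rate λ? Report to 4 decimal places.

2.8423

With a Gamma(shape α, rate β) prior, the Poisson likelihood is conjugate: the posterior is Gamma(α + ΣXᵢ, β + n).
Sum of counts S = 47 over n = 12 seconds.
Posterior: Gamma(α+S, β+n) = Gamma(1.41+47, 4.68+12) = Gamma(48.41, 16.68).
Mode of Gamma(α,β) for α≥1 is (α−1)/β = 47.41/16.68 = 2.8423.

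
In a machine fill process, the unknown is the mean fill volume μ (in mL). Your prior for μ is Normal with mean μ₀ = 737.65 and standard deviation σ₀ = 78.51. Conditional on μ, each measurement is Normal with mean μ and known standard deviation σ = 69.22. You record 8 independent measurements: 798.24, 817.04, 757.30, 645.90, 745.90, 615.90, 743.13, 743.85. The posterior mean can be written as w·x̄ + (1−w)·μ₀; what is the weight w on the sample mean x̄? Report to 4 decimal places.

0.9114

For Normal data with known variance σ², a Normal(μ₀, σ₀²) prior on μ is conjugate. Posterior precision = 1/σ₀² + n/σ²; posterior mean is the precision-weighted average of μ₀ and x̄.
σ₀² = 78.51² = 6163.8201, σ² = 69.22² = 4791.4084. Prior precision 1/σ₀² = 1/6163.8201; data precision n/σ² = 8/4791.4084.
w = (n/σ²)/(1/σ₀² + n/σ²) = n·σ₀²/(σ² + n·σ₀²) = 8·6163.8201/(4791.4084 + 8·6163.8201) = 49310.5608/54101.9692 = 0.9114.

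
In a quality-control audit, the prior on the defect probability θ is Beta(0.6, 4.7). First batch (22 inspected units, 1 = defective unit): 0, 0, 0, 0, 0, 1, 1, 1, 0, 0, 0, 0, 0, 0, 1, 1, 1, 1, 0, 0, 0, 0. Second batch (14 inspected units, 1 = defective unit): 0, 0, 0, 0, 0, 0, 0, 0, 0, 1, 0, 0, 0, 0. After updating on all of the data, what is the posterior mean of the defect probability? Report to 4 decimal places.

0.2082

The Beta prior is conjugate to a Binomial/Bernoulli likelihood; the update adds successes to α and failures to β.
After batch 1: Beta(0.6+7, 4.7+15) = Beta(7.6, 19.7).
After batch 2: Beta(7.6+1, 19.7+13) = Beta(8.6, 32.7).
Posterior mean = α/(α+β) = 8.6/41.3 = 0.2082.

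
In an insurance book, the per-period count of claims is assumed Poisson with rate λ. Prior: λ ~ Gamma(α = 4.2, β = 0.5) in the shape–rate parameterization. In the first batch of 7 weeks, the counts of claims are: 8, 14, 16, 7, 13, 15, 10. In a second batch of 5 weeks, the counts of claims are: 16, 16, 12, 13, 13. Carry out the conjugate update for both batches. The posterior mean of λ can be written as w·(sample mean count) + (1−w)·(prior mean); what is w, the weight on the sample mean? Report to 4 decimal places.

With a Gamma(shape α, rate β) prior, the Poisson likelihood is conjugate: the posterior is Gamma(α + ΣXᵢ, β + n).
Total number of weeks: n = 7 + 5 = 12.
Posterior mean = (α₀+S)/(β₀+n) = [n/(β₀+n)]·(S/n) + [β₀/(β₀+n)]·(α₀/β₀), so only n and β₀ enter the weight.
Weight on data w = n/(β₀+n) = 12/(0.5+12) = 12/12.5 = 0.9600.

0.9600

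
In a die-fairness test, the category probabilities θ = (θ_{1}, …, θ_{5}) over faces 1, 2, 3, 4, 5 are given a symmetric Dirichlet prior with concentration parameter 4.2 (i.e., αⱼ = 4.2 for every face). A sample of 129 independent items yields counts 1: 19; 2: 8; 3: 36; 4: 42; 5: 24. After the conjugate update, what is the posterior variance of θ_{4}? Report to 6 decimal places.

0.001411

The Dirichlet prior is conjugate to the Multinomial likelihood: each posterior αⱼ = prior αⱼ + observed count nⱼ.
Posterior concentration: (23.2, 12.2, 40.2, 46.2, 28.2), total = 150.0.
Var[θ_j] = α_j(Σα−α_j)/((Σα)²(Σα+1)) = 46.2·103.8/(150.0²·151.0) = 0.001411.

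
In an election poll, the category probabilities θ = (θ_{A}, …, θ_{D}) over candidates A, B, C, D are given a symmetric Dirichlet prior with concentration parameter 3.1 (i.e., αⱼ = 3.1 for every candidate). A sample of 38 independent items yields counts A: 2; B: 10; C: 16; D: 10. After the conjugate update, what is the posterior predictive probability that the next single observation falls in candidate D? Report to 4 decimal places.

The Dirichlet prior is conjugate to the Multinomial likelihood: each posterior αⱼ = prior αⱼ + observed count nⱼ.
Posterior concentration: (5.1, 13.1, 19.1, 13.1), total = 50.4.
P(next = D | data) = α_{D}/Σα = 0.2599.

0.2599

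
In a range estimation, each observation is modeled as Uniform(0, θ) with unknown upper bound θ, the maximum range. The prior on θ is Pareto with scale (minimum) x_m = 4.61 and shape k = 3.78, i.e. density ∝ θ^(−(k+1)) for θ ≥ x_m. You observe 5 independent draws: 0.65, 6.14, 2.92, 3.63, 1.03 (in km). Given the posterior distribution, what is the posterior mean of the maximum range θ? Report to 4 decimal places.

A Pareto(scale x_m, shape k) prior on the upper bound θ of Uniform(0, θ) is conjugate: posterior is Pareto(max(x_m, max xᵢ), k + n).
Sample maximum = 6.14; prior scale x_m = 4.61 → posterior scale = max = 6.14.
Posterior shape = 3.78 + 5 = 8.78.
E[θ|data] = k·x_m/(k−1) = 8.78·6.14/7.78 = 6.9292.

6.9292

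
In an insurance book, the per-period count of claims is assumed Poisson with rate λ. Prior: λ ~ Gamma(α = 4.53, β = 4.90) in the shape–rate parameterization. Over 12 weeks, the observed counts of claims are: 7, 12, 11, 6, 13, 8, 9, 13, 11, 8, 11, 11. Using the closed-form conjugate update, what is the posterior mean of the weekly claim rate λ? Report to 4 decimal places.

With a Gamma(shape α, rate β) prior, the Poisson likelihood is conjugate: the posterior is Gamma(α + ΣXᵢ, β + n).
Sum of counts S = 120 over n = 12 weeks.
Posterior: Gamma(α+S, β+n) = Gamma(4.53+120, 4.90+12) = Gamma(124.53, 16.90).
Posterior mean = α/β = 124.53/16.90 = 7.3686.

7.3686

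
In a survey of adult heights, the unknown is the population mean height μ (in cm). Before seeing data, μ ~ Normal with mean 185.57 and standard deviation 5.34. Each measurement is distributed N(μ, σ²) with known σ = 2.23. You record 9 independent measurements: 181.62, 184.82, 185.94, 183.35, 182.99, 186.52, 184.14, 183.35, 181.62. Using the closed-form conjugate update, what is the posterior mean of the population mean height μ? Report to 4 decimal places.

For Normal data with known variance σ², a Normal(μ₀, σ₀²) prior on μ is conjugate. Posterior precision = 1/σ₀² + n/σ²; posterior mean is the precision-weighted average of μ₀ and x̄.
Σxᵢ = 181.62 + 184.82 + 185.94 + 183.35 + 182.99 + 186.52 + 184.14 + 183.35 + 181.62 = 1654.35, so n·x̄ = 1654.35.
σ₀² = 5.34² = 28.5156, σ² = 2.23² = 4.9729; σ² + n·σ₀² = 4.9729 + 9·28.5156 = 261.6133.
Posterior mean = (μ₀/σ₀² + n·x̄/σ²)/(1/σ₀² + n/σ²) = (σ²·μ₀ + σ₀²·n·x̄)/(σ² + n·σ₀²) = (4.9729·185.57 + 28.5156·1654.35)/261.6133 = 48097.603913/261.6133 = 183.8500.

183.8500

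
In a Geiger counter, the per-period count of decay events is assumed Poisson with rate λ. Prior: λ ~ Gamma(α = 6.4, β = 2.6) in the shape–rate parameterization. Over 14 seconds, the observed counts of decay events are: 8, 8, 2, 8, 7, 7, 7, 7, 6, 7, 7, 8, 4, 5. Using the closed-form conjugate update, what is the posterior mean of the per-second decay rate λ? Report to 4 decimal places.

5.8675

With a Gamma(shape α, rate β) prior, the Poisson likelihood is conjugate: the posterior is Gamma(α + ΣXᵢ, β + n).
Sum of counts S = 91 over n = 14 seconds.
Posterior: Gamma(α+S, β+n) = Gamma(6.4+91, 2.6+14) = Gamma(97.4, 16.6).
Posterior mean = α/β = 97.4/16.6 = 5.8675.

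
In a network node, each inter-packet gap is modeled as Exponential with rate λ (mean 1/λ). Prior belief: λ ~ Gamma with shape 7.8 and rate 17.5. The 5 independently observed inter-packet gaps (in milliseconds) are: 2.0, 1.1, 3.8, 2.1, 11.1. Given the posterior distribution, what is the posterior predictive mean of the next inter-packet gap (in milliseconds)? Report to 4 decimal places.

3.1864

With a Gamma(shape α, rate β) prior on the exponential rate λ, the posterior after n observations with total T = Σxᵢ is Gamma(α+n, β+T).
Sum of observations T = 20.1 milliseconds; n = 5.
Posterior: Gamma(7.8+5, 17.5+20.1) = Gamma(12.8, 37.6).
The predictive distribution for the next observation is Lomax; its mean is β/(α−1) = 37.6/11.8 = 3.1864.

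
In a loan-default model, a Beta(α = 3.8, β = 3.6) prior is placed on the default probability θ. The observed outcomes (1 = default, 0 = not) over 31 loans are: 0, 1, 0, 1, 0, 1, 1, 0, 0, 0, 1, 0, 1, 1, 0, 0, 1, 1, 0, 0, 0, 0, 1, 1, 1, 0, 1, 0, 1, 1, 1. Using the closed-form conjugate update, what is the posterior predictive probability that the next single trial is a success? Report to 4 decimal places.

0.5156

The Beta prior is conjugate to a Binomial/Bernoulli likelihood; the update adds successes to α and failures to β.
Posterior: Beta(α+k, β+n−k) = Beta(3.8+16, 3.6+15) = Beta(19.8, 18.6).
For a single future Bernoulli trial, P(success | data) = α/(α+β) = 0.5156.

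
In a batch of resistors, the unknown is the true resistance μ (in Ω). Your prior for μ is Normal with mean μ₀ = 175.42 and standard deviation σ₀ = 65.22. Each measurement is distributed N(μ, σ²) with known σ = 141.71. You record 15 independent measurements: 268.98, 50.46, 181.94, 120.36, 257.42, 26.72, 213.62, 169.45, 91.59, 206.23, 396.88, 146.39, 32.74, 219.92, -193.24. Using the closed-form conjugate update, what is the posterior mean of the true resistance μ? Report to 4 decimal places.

For Normal data with known variance σ², a Normal(μ₀, σ₀²) prior on μ is conjugate. Posterior precision = 1/σ₀² + n/σ²; posterior mean is the precision-weighted average of μ₀ and x̄.
Σxᵢ = 268.98 + 50.46 + 181.94 + 120.36 + 257.42 + 26.72 + 213.62 + 169.45 + 91.59 + 206.23 + 396.88 + 146.39 + 32.74 + 219.92 + (-193.24) = 2189.46, so n·x̄ = 2189.46.
σ₀² = 65.22² = 4253.6484, σ² = 141.71² = 20081.7241; σ² + n·σ₀² = 20081.7241 + 15·4253.6484 = 83886.4501.
Posterior mean = (μ₀/σ₀² + n·x̄/σ²)/(1/σ₀² + n/σ²) = (σ²·μ₀ + σ₀²·n·x̄)/(σ² + n·σ₀²) = (20081.7241·175.42 + 4253.6484·2189.46)/83886.4501 = 12835929.067486/83886.4501 = 153.0155.

153.0155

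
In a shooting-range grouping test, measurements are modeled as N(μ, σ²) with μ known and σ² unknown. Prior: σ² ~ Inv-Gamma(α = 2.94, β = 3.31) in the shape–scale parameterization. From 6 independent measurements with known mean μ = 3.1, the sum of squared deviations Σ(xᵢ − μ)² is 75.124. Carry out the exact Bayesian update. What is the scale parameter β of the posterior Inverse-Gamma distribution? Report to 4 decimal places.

40.8720

With known mean μ and an Inverse-Gamma(α, β) prior on σ², the Normal likelihood is conjugate: posterior is Inv-Gamma(α + n/2, β + Σ(xᵢ−μ)²/2).
Posterior: Inv-Gamma(2.94 + 6/2, 3.31 + 75.124/2) = Inv-Gamma(5.94, 40.8720).
Posterior β = 40.8720.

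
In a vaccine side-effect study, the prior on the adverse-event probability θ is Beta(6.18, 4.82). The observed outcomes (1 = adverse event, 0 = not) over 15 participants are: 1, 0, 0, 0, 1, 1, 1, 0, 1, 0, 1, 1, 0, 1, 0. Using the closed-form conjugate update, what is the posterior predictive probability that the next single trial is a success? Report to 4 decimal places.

0.5454

The Beta prior is conjugate to a Binomial/Bernoulli likelihood; the update adds successes to α and failures to β.
Posterior: Beta(α+k, β+n−k) = Beta(6.18+8, 4.82+7) = Beta(14.18, 11.82).
For a single future Bernoulli trial, P(success | data) = α/(α+β) = 0.5454.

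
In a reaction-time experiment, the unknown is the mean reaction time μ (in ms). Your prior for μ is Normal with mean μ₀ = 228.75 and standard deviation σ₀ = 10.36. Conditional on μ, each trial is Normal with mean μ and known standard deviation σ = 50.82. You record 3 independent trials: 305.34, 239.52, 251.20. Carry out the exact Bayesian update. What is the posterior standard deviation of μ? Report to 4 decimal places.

For Normal data with known variance σ², a Normal(μ₀, σ₀²) prior on μ is conjugate. Posterior precision = 1/σ₀² + n/σ²; posterior mean is the precision-weighted average of μ₀ and x̄.
σ₀² = 10.36² = 107.3296, σ² = 50.82² = 2582.6724; σ² + n·σ₀² = 2582.6724 + 3·107.3296 = 2904.6612.
Posterior precision = 1/σ₀² + n/σ² = 1/107.3296 + 3/2582.6724 = (σ² + n·σ₀²)/(σ₀²σ²) = 2904.6612/(107.3296·2582.6724); posterior variance σₙ² = σ₀²σ²/(σ² + n·σ₀²) = 107.3296·2582.6724/2904.6612 = 95.431851.
Posterior SD = √σₙ² = √(107.3296·2582.6724/2904.6612) = 9.7689.

9.7689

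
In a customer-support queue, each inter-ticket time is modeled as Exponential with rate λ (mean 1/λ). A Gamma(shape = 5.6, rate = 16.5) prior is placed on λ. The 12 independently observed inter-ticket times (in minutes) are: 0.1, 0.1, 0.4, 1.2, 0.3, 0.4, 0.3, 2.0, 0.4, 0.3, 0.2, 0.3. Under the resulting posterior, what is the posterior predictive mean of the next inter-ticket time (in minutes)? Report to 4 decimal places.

1.3554

With a Gamma(shape α, rate β) prior on the exponential rate λ, the posterior after n observations with total T = Σxᵢ is Gamma(α+n, β+T).
Sum of observations T = 6.0 minutes; n = 12.
Posterior: Gamma(5.6+12, 16.5+6.0) = Gamma(17.6, 22.5).
The predictive distribution for the next observation is Lomax; its mean is β/(α−1) = 22.5/16.6 = 1.3554.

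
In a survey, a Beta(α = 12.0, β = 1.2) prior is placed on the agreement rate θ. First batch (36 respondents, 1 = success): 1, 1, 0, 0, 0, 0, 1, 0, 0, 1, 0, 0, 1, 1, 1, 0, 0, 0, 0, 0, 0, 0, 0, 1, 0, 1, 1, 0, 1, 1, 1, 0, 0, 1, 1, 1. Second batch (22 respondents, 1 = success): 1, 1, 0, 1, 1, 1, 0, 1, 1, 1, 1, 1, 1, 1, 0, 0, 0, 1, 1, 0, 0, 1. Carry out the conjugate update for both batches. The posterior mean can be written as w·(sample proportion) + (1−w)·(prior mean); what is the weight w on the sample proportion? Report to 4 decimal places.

0.8146

The Beta prior is conjugate to a Binomial/Bernoulli likelihood; the update adds successes to α and failures to β.
Total number of respondents: n = 36 + 22 = 58.
Posterior mean = (α₀+k)/(α₀+β₀+n) = [n/(α₀+β₀+n)]·(k/n) + [(α₀+β₀)/(α₀+β₀+n)]·α₀/(α₀+β₀), so only n and the prior enter the weight.
The weight on the data is w = n/(α₀+β₀+n) = 58/(12.0+1.2+58) = 58/71.2 = 0.8146.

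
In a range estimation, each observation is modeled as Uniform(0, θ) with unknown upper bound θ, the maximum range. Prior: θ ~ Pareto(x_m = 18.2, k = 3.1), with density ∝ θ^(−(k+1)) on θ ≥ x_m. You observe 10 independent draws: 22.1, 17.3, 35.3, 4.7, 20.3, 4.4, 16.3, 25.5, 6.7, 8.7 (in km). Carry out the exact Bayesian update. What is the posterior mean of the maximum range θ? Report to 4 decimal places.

A Pareto(scale x_m, shape k) prior on the upper bound θ of Uniform(0, θ) is conjugate: posterior is Pareto(max(x_m, max xᵢ), k + n).
Sample maximum = 35.3; prior scale x_m = 18.2 → posterior scale = max = 35.3.
Posterior shape = 3.1 + 10 = 13.1.
E[θ|data] = k·x_m/(k−1) = 13.1·35.3/12.1 = 38.2174.

38.2174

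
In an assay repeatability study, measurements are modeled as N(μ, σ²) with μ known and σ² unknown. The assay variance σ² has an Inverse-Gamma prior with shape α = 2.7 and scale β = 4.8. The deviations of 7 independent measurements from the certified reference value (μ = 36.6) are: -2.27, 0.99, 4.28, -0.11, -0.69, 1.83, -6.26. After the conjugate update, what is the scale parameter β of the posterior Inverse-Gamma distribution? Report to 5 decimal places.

With known mean μ and an Inverse-Gamma(α, β) prior on σ², the Normal likelihood is conjugate: posterior is Inv-Gamma(α + n/2, β + Σ(xᵢ−μ)²/2).
Σ(xᵢ−μ)² = (-2.27)² + (0.99)² + (4.28)² + (-0.11)² + (-0.69)² + (1.83)² + (-6.26)² = 67.4761.
Posterior: Inv-Gamma(2.7 + 7/2, 4.8 + 67.4761/2) = Inv-Gamma(6.20, 38.53805).
Posterior β = 38.53805.

38.53805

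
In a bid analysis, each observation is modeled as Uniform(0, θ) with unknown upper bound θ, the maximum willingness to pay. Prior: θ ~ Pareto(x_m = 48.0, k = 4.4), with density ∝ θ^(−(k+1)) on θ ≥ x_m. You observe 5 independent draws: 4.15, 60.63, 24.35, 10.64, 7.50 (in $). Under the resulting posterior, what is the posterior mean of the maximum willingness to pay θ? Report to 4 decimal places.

A Pareto(scale x_m, shape k) prior on the upper bound θ of Uniform(0, θ) is conjugate: posterior is Pareto(max(x_m, max xᵢ), k + n).
Sample maximum = 60.63; prior scale x_m = 48.0 → posterior scale = max = 60.63.
Posterior shape = 4.4 + 5 = 9.4.
E[θ|data] = k·x_m/(k−1) = 9.4·60.63/8.4 = 67.8479.

67.8479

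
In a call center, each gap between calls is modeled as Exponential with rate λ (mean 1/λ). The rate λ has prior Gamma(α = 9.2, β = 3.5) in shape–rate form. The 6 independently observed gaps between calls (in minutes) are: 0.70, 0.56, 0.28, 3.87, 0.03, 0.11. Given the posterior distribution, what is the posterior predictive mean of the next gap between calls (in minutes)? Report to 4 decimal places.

0.6373

With a Gamma(shape α, rate β) prior on the exponential rate λ, the posterior after n observations with total T = Σxᵢ is Gamma(α+n, β+T).
Sum of observations T = 5.55 minutes; n = 6.
Posterior: Gamma(9.2+6, 3.5+5.55) = Gamma(15.2, 9.05).
The predictive distribution for the next observation is Lomax; its mean is β/(α−1) = 9.05/14.2 = 0.6373.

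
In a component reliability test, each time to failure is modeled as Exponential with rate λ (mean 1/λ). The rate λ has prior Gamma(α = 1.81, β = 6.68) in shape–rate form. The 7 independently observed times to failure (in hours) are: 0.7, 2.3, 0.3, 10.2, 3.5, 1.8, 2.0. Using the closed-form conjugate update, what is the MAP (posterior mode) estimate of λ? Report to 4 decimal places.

0.2842

With a Gamma(shape α, rate β) prior on the exponential rate λ, the posterior after n observations with total T = Σxᵢ is Gamma(α+n, β+T).
Sum of observations T = 20.8 hours; n = 7.
Posterior: Gamma(1.81+7, 6.68+20.8) = Gamma(8.81, 27.48).
Mode = (α−1)/β = 0.2842.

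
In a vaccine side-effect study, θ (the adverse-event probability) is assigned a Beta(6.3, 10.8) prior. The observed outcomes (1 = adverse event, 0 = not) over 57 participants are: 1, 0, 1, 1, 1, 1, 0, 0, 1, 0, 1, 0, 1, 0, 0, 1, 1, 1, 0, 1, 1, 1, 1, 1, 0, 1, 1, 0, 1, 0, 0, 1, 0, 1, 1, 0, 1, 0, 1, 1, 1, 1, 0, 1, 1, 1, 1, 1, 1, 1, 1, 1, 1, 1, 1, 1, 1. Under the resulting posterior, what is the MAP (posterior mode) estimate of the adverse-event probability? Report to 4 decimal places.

0.6422

The Beta prior is conjugate to a Binomial/Bernoulli likelihood; the update adds successes to α and failures to β.
Posterior: Beta(α+k, β+n−k) = Beta(6.3+41, 10.8+16) = Beta(47.3, 26.8).
Mode of Beta(a,b) for a,b>1 is (a−1)/(a+b−2) = 46.3/72.1 = 0.6422.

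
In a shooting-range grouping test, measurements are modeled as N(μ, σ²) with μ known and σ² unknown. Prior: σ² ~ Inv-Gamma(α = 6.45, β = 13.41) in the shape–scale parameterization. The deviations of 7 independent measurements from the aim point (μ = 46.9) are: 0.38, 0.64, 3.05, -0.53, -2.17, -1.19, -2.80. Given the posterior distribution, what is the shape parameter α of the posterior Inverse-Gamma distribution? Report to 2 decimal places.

9.95

With known mean μ and an Inverse-Gamma(α, β) prior on σ², the Normal likelihood is conjugate: posterior is Inv-Gamma(α + n/2, β + Σ(xᵢ−μ)²/2).
Σ(xᵢ−μ)² = (0.38)² + (0.64)² + (3.05)² + (-0.53)² + (-2.17)² + (-1.19)² + (-2.80)² = 24.1024.
Posterior: Inv-Gamma(6.45 + 7/2, 13.41 + 24.1024/2) = Inv-Gamma(9.95, 25.46120).
Posterior α = 9.95.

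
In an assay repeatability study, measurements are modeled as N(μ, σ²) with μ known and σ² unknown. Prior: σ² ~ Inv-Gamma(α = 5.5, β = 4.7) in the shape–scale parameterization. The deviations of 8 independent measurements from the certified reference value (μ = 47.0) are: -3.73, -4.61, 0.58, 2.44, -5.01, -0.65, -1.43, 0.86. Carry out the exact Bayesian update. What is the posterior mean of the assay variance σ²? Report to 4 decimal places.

4.6566

With known mean μ and an Inverse-Gamma(α, β) prior on σ², the Normal likelihood is conjugate: posterior is Inv-Gamma(α + n/2, β + Σ(xᵢ−μ)²/2).
Σ(xᵢ−μ)² = (-3.73)² + (-4.61)² + (0.58)² + (2.44)² + (-5.01)² + (-0.65)² + (-1.43)² + (0.86)² = 69.7621.
Posterior: Inv-Gamma(5.5 + 8/2, 4.7 + 69.7621/2) = Inv-Gamma(9.50, 39.58105).
E[σ²|data] = β/(α−1) = 39.58105/8.50 = 4.6566.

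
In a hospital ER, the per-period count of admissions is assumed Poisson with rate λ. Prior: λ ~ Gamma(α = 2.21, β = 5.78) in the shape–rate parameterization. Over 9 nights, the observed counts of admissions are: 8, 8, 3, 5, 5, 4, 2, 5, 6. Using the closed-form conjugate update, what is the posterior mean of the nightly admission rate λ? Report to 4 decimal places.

3.2618

With a Gamma(shape α, rate β) prior, the Poisson likelihood is conjugate: the posterior is Gamma(α + ΣXᵢ, β + n).
Sum of counts S = 46 over n = 9 nights.
Posterior: Gamma(α+S, β+n) = Gamma(2.21+46, 5.78+9) = Gamma(48.21, 14.78).
Posterior mean = α/β = 48.21/14.78 = 3.2618.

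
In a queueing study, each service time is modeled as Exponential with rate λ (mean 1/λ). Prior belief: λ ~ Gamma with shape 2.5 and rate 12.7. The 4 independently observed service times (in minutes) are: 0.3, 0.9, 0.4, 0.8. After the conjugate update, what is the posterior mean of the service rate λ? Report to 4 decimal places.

0.4305

With a Gamma(shape α, rate β) prior on the exponential rate λ, the posterior after n observations with total T = Σxᵢ is Gamma(α+n, β+T).
Sum of observations T = 2.4 minutes; n = 4.
Posterior: Gamma(2.5+4, 12.7+2.4) = Gamma(6.5, 15.1).
Posterior mean of λ = α/β = 6.5/15.1 = 0.4305.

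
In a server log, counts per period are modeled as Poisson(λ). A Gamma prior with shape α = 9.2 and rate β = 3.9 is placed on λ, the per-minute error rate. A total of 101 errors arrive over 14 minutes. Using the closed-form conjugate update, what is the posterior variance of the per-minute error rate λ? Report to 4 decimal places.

0.3439

With a Gamma(shape α, rate β) prior, the Poisson likelihood is conjugate: the posterior is Gamma(α + ΣXᵢ, β + n).
Posterior: Gamma(α+S, β+n) = Gamma(9.2+101, 3.9+14) = Gamma(110.2, 17.9).
Var = α/β² = 110.2/17.9² = 0.3439.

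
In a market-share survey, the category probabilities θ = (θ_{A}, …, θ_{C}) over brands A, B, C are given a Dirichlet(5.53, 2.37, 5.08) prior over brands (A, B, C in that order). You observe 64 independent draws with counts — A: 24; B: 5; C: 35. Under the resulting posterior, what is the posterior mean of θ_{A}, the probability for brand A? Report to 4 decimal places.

The Dirichlet prior is conjugate to the Multinomial likelihood: each posterior αⱼ = prior αⱼ + observed count nⱼ.
Posterior concentration: (29.53, 7.37, 40.08), total = 76.98.
E[θ_{A}|data] = α_{A}/Σα = 29.53/76.98 = 0.3836.

0.3836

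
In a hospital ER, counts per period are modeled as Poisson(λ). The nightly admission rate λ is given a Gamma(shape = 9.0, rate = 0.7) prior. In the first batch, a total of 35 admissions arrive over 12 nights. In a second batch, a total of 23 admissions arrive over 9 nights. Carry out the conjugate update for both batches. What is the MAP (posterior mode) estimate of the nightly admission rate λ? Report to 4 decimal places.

3.0415

With a Gamma(shape α, rate β) prior, the Poisson likelihood is conjugate: the posterior is Gamma(α + ΣXᵢ, β + n).
After batch 1: Gamma(α+S, β+n) = Gamma(9.0+35, 0.7+12) = Gamma(44.0, 12.7).
After batch 2: Gamma(α+S, β+n) = Gamma(44.0+23, 12.7+9) = Gamma(67.0, 21.7).
Mode of Gamma(α,β) for α≥1 is (α−1)/β = 66.0/21.7 = 3.0415.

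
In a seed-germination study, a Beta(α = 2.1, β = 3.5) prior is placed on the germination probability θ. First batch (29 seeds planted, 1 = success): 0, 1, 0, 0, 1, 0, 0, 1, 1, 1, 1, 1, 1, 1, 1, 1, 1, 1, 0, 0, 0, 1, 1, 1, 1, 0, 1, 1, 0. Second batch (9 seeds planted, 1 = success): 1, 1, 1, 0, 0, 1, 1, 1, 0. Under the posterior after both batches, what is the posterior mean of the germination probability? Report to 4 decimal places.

0.6216

The Beta prior is conjugate to a Binomial/Bernoulli likelihood; the update adds successes to α and failures to β.
After batch 1: Beta(2.1+19, 3.5+10) = Beta(21.1, 13.5).
After batch 2: Beta(21.1+6, 13.5+3) = Beta(27.1, 16.5).
Posterior mean = α/(α+β) = 27.1/43.6 = 0.6216.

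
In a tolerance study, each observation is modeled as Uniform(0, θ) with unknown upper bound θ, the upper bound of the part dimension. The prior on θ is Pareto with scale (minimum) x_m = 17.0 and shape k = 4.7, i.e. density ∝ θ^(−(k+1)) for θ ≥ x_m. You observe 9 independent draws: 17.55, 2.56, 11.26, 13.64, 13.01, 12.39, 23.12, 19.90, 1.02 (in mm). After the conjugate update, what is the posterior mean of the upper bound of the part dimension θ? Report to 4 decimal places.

24.9405

A Pareto(scale x_m, shape k) prior on the upper bound θ of Uniform(0, θ) is conjugate: posterior is Pareto(max(x_m, max xᵢ), k + n).
Sample maximum = 23.12; prior scale x_m = 17.0 → posterior scale = max = 23.12.
Posterior shape = 4.7 + 9 = 13.7.
E[θ|data] = k·x_m/(k−1) = 13.7·23.12/12.7 = 24.9405.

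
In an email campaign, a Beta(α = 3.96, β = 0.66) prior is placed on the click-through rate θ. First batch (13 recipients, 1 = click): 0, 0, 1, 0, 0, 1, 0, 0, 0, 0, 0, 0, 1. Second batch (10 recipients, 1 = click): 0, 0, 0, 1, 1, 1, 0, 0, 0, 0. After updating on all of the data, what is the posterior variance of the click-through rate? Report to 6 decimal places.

0.008056

The Beta prior is conjugate to a Binomial/Bernoulli likelihood; the update adds successes to α and failures to β.
After batch 1: Beta(3.96+3, 0.66+10) = Beta(6.96, 10.66).
After batch 2: Beta(6.96+3, 10.66+7) = Beta(9.96, 17.66).
Var = αβ/((α+β)²(α+β+1)) = 9.96·17.66/(27.62²·28.62) = 0.008056.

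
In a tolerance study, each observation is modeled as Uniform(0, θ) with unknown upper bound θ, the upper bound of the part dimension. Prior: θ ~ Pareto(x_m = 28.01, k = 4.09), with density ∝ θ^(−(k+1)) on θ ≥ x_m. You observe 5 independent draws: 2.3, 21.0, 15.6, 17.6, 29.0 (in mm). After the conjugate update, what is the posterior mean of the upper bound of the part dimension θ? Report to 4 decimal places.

32.5847

A Pareto(scale x_m, shape k) prior on the upper bound θ of Uniform(0, θ) is conjugate: posterior is Pareto(max(x_m, max xᵢ), k + n).
Sample maximum = 29.0; prior scale x_m = 28.01 → posterior scale = max = 29.00.
Posterior shape = 4.09 + 5 = 9.09.
E[θ|data] = k·x_m/(k−1) = 9.09·29.00/8.09 = 32.5847.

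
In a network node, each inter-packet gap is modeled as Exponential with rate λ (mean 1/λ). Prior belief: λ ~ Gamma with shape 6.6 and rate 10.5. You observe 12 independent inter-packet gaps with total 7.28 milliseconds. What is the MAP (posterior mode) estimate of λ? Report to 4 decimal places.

With a Gamma(shape α, rate β) prior on the exponential rate λ, the posterior after n observations with total T = Σxᵢ is Gamma(α+n, β+T).
Posterior: Gamma(6.6+12, 10.5+7.28) = Gamma(18.6, 17.78).
Mode = (α−1)/β = 0.9899.

0.9899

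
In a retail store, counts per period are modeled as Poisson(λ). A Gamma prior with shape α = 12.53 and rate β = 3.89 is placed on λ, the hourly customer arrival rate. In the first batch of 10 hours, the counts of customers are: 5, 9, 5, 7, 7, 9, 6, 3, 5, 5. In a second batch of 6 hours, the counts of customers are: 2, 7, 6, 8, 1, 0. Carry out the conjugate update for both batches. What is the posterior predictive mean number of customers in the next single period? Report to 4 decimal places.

4.9035

With a Gamma(shape α, rate β) prior, the Poisson likelihood is conjugate: the posterior is Gamma(α + ΣXᵢ, β + n).
Batch 1: sum of counts S = 61 over n = 10 hours.
After batch 1: Gamma(α+S, β+n) = Gamma(12.53+61, 3.89+10) = Gamma(73.53, 13.89).
Batch 2: sum of counts S = 24 over n = 6 hours.
After batch 2: Gamma(α+S, β+n) = Gamma(73.53+24, 13.89+6) = Gamma(97.53, 19.89).
The predictive distribution for one future period is NegBinom with mean α/β = 4.9035.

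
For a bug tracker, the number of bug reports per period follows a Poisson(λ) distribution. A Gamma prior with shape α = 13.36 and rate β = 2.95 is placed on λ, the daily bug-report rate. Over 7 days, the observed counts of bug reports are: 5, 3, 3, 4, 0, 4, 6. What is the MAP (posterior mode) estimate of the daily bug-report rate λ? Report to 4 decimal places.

3.7548

With a Gamma(shape α, rate β) prior, the Poisson likelihood is conjugate: the posterior is Gamma(α + ΣXᵢ, β + n).
Sum of counts S = 25 over n = 7 days.
Posterior: Gamma(α+S, β+n) = Gamma(13.36+25, 2.95+7) = Gamma(38.36, 9.95).
Mode of Gamma(α,β) for α≥1 is (α−1)/β = 37.36/9.95 = 3.7548.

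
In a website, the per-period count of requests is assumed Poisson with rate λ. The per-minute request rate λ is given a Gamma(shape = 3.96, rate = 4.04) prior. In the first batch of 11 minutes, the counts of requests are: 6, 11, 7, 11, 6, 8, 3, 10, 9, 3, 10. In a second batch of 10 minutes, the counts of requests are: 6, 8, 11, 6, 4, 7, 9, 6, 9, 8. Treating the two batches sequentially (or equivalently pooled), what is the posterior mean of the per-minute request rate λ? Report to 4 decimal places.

6.4681

With a Gamma(shape α, rate β) prior, the Poisson likelihood is conjugate: the posterior is Gamma(α + ΣXᵢ, β + n).
Batch 1: sum of counts S = 84 over n = 11 minutes.
After batch 1: Gamma(α+S, β+n) = Gamma(3.96+84, 4.04+11) = Gamma(87.96, 15.04).
Batch 2: sum of counts S = 74 over n = 10 minutes.
After batch 2: Gamma(α+S, β+n) = Gamma(87.96+74, 15.04+10) = Gamma(161.96, 25.04).
Posterior mean = α/β = 161.96/25.04 = 6.4681.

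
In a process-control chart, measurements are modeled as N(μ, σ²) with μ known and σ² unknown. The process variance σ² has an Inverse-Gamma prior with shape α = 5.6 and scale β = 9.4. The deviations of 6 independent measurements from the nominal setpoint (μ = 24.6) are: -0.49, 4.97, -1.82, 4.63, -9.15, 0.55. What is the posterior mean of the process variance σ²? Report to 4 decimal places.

With known mean μ and an Inverse-Gamma(α, β) prior on σ², the Normal likelihood is conjugate: posterior is Inv-Gamma(α + n/2, β + Σ(xᵢ−μ)²/2).
Σ(xᵢ−μ)² = (-0.49)² + (4.97)² + (-1.82)² + (4.63)² + (-9.15)² + (0.55)² = 133.7153.
Posterior: Inv-Gamma(5.6 + 6/2, 9.4 + 133.7153/2) = Inv-Gamma(8.60, 76.25765).
E[σ²|data] = β/(α−1) = 76.25765/7.60 = 10.0339.

10.0339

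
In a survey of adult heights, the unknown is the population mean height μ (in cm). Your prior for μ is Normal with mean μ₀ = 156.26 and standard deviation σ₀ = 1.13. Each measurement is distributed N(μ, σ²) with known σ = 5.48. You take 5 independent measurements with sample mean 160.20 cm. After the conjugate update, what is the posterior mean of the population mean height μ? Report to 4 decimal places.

For Normal data with known variance σ², a Normal(μ₀, σ₀²) prior on μ is conjugate. Posterior precision = 1/σ₀² + n/σ²; posterior mean is the precision-weighted average of μ₀ and x̄.
n·x̄ = 5·160.20 = 801.
σ₀² = 1.13² = 1.2769, σ² = 5.48² = 30.0304; σ² + n·σ₀² = 30.0304 + 5·1.2769 = 36.4149.
Posterior mean = (μ₀/σ₀² + n·x̄/σ²)/(1/σ₀² + n/σ²) = (σ²·μ₀ + σ₀²·n·x̄)/(σ² + n·σ₀²) = (30.0304·156.26 + 1.2769·801)/36.4149 = 5715.347204/36.4149 = 156.9508.

156.9508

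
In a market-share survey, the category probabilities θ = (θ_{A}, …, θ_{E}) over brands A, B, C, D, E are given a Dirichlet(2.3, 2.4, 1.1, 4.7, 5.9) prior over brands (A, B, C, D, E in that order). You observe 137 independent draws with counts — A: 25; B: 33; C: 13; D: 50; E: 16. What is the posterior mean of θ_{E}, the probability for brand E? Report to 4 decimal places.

0.1428

The Dirichlet prior is conjugate to the Multinomial likelihood: each posterior αⱼ = prior αⱼ + observed count nⱼ.
Posterior concentration: (27.3, 35.4, 14.1, 54.7, 21.9), total = 153.4.
E[θ_{E}|data] = α_{E}/Σα = 21.9/153.4 = 0.1428.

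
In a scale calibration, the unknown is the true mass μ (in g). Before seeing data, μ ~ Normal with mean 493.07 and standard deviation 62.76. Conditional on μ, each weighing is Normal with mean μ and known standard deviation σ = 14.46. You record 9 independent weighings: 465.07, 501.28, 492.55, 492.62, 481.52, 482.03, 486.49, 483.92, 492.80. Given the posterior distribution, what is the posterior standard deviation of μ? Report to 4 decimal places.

4.8058

For Normal data with known variance σ², a Normal(μ₀, σ₀²) prior on μ is conjugate. Posterior precision = 1/σ₀² + n/σ²; posterior mean is the precision-weighted average of μ₀ and x̄.
σ₀² = 62.76² = 3938.8176, σ² = 14.46² = 209.0916; σ² + n·σ₀² = 209.0916 + 9·3938.8176 = 35658.45.
Posterior precision = 1/σ₀² + n/σ² = 1/3938.8176 + 9/209.0916 = (σ² + n·σ₀²)/(σ₀²σ²) = 35658.45/(3938.8176·209.0916); posterior variance σₙ² = σ₀²σ²/(σ² + n·σ₀²) = 3938.8176·209.0916/35658.45 = 23.096171.
Posterior SD = √σₙ² = √(3938.8176·209.0916/35658.45) = 4.8058.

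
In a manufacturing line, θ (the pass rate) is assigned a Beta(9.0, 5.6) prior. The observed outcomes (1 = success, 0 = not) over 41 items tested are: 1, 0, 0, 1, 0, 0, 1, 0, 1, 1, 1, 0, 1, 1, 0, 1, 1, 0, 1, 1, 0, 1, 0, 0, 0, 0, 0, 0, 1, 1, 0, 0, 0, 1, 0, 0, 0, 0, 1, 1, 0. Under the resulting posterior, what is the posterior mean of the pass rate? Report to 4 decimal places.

The Beta prior is conjugate to a Binomial/Bernoulli likelihood; the update adds successes to α and failures to β.
Posterior: Beta(α+k, β+n−k) = Beta(9.0+18, 5.6+23) = Beta(27.0, 28.6).
Posterior mean = α/(α+β) = 27.0/55.6 = 0.4856.

0.4856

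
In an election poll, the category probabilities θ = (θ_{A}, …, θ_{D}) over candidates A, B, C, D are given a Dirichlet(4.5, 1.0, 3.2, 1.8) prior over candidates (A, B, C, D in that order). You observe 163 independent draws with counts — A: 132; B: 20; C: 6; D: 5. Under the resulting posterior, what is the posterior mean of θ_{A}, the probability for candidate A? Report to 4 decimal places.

0.7867

The Dirichlet prior is conjugate to the Multinomial likelihood: each posterior αⱼ = prior αⱼ + observed count nⱼ.
Posterior concentration: (136.5, 21.0, 9.2, 6.8), total = 173.5.
E[θ_{A}|data] = α_{A}/Σα = 136.5/173.5 = 0.7867.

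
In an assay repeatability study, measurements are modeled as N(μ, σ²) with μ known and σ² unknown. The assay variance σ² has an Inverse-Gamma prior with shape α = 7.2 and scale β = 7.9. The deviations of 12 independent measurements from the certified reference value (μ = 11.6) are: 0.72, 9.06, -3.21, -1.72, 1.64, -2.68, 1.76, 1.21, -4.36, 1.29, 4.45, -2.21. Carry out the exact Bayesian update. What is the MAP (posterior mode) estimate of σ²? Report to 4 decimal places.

6.0373

With known mean μ and an Inverse-Gamma(α, β) prior on σ², the Normal likelihood is conjugate: posterior is Inv-Gamma(α + n/2, β + Σ(xᵢ−μ)²/2).
Σ(xᵢ−μ)² = (0.72)² + (9.06)² + (-3.21)² + (-1.72)² + (1.64)² + (-2.68)² + (1.76)² + (1.21)² + (-4.36)² + (1.29)² + (4.45)² + (-2.21)² = 155.6585.
Posterior: Inv-Gamma(7.2 + 12/2, 7.9 + 155.6585/2) = Inv-Gamma(13.20, 85.72925).
Mode = β/(α+1) = 85.72925/14.20 = 6.0373.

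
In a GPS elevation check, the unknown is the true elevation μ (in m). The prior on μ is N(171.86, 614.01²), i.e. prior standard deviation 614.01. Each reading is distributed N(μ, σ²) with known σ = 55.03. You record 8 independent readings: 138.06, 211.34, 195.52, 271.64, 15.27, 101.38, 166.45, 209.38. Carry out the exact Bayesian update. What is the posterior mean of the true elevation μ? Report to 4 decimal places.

163.6383

For Normal data with known variance σ², a Normal(μ₀, σ₀²) prior on μ is conjugate. Posterior precision = 1/σ₀² + n/σ²; posterior mean is the precision-weighted average of μ₀ and x̄.
Σxᵢ = 138.06 + 211.34 + 195.52 + 271.64 + 15.27 + 101.38 + 166.45 + 209.38 = 1309.04, so n·x̄ = 1309.04.
σ₀² = 614.01² = 377008.2801, σ² = 55.03² = 3028.3009; σ² + n·σ₀² = 3028.3009 + 8·377008.2801 = 3019094.5417.
Posterior mean = (μ₀/σ₀² + n·x̄/σ²)/(1/σ₀² + n/σ²) = (σ²·μ₀ + σ₀²·n·x̄)/(σ² + n·σ₀²) = (3028.3009·171.86 + 377008.2801·1309.04)/3019094.5417 = 494039362.774778/3019094.5417 = 163.6383.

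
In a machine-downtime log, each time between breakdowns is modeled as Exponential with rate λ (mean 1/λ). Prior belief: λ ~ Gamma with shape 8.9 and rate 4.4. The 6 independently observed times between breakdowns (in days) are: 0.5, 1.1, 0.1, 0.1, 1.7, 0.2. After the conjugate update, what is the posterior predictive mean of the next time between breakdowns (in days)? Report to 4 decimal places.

With a Gamma(shape α, rate β) prior on the exponential rate λ, the posterior after n observations with total T = Σxᵢ is Gamma(α+n, β+T).
Sum of observations T = 3.7 days; n = 6.
Posterior: Gamma(8.9+6, 4.4+3.7) = Gamma(14.9, 8.1).
The predictive distribution for the next observation is Lomax; its mean is β/(α−1) = 8.1/13.9 = 0.5827.

0.5827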